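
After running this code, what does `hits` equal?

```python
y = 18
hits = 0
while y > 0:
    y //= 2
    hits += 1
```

Let's trace through this code step by step.

Initialize: y = 18
Initialize: hits = 0
Entering loop: while y > 0:

After execution: hits = 5
5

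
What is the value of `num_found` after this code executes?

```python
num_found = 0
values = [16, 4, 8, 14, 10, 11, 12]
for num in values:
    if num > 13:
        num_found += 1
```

Let's trace through this code step by step.

Initialize: num_found = 0
Initialize: values = [16, 4, 8, 14, 10, 11, 12]
Entering loop: for num in values:

After execution: num_found = 2
2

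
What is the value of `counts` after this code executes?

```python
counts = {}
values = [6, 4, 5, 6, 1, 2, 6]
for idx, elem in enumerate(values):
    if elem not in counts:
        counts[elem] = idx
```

Let's trace through this code step by step.

Initialize: counts = {}
Initialize: values = [6, 4, 5, 6, 1, 2, 6]
Entering loop: for idx, elem in enumerate(values):

After execution: counts = {6: 0, 4: 1, 5: 2, 1: 4, 2: 5}
{6: 0, 4: 1, 5: 2, 1: 4, 2: 5}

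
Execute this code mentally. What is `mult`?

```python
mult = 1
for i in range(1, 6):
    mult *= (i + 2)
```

Let's trace through this code step by step.

Initialize: mult = 1
Entering loop: for i in range(1, 6):

After execution: mult = 2520
2520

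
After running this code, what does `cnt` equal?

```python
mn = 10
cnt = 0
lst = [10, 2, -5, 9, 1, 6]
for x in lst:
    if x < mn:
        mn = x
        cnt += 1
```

Let's trace through this code step by step.

Initialize: mn = 10
Initialize: cnt = 0
Initialize: lst = [10, 2, -5, 9, 1, 6]
Entering loop: for x in lst:

After execution: cnt = 2
2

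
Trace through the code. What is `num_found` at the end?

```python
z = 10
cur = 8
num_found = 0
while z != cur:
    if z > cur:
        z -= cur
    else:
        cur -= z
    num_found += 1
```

Let's trace through this code step by step.

Initialize: z = 10
Initialize: cur = 8
Initialize: num_found = 0
Entering loop: while z != cur:

After execution: num_found = 4
4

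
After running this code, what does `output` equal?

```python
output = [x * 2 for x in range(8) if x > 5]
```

Let's trace through this code step by step.

Initialize: output = [x * 2 for x in range(8) if x > 5]

After execution: output = [12, 14]
[12, 14]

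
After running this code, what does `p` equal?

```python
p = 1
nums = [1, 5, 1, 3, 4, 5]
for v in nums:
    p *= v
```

Let's trace through this code step by step.

Initialize: p = 1
Initialize: nums = [1, 5, 1, 3, 4, 5]
Entering loop: for v in nums:

After execution: p = 300
300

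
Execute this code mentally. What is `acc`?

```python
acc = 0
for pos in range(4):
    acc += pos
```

Let's trace through this code step by step.

Initialize: acc = 0
Entering loop: for pos in range(4):

After execution: acc = 6
6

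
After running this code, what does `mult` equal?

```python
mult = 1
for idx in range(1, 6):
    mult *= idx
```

Let's trace through this code step by step.

Initialize: mult = 1
Entering loop: for idx in range(1, 6):

After execution: mult = 120
120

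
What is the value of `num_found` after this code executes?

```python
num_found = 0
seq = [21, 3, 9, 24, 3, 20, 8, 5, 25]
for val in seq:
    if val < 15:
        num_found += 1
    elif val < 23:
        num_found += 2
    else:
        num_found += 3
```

Let's trace through this code step by step.

Initialize: num_found = 0
Initialize: seq = [21, 3, 9, 24, 3, 20, 8, 5, 25]
Entering loop: for val in seq:

After execution: num_found = 15
15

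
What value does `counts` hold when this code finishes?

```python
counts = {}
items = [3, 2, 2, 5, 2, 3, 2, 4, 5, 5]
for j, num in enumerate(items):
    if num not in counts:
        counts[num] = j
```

Let's trace through this code step by step.

Initialize: counts = {}
Initialize: items = [3, 2, 2, 5, 2, 3, 2, 4, 5, 5]
Entering loop: for j, num in enumerate(items):

After execution: counts = {3: 0, 2: 1, 5: 3, 4: 7}
{3: 0, 2: 1, 5: 3, 4: 7}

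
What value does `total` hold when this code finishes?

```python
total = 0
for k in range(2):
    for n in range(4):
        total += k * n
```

Let's trace through this code step by step.

Initialize: total = 0
Entering loop: for k in range(2):

After execution: total = 6
6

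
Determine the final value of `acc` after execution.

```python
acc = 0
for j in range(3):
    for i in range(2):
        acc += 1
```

Let's trace through this code step by step.

Initialize: acc = 0
Entering loop: for j in range(3):

After execution: acc = 6
6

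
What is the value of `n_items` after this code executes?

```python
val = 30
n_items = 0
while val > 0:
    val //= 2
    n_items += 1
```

Let's trace through this code step by step.

Initialize: val = 30
Initialize: n_items = 0
Entering loop: while val > 0:

After execution: n_items = 5
5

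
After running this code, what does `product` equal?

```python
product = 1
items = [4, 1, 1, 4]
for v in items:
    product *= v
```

Let's trace through this code step by step.

Initialize: product = 1
Initialize: items = [4, 1, 1, 4]
Entering loop: for v in items:

After execution: product = 16
16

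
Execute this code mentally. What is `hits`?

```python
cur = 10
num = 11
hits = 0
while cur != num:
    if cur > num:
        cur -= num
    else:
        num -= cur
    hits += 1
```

Let's trace through this code step by step.

Initialize: cur = 10
Initialize: num = 11
Initialize: hits = 0
Entering loop: while cur != num:

After execution: hits = 10
10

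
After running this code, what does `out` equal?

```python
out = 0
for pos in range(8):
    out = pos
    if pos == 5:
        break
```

Let's trace through this code step by step.

Initialize: out = 0
Entering loop: for pos in range(8):

After execution: out = 5
5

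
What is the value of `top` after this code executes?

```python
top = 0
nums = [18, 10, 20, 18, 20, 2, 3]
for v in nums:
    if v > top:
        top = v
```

Let's trace through this code step by step.

Initialize: top = 0
Initialize: nums = [18, 10, 20, 18, 20, 2, 3]
Entering loop: for v in nums:

After execution: top = 20
20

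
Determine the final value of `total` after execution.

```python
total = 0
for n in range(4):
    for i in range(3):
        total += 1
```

Let's trace through this code step by step.

Initialize: total = 0
Entering loop: for n in range(4):

After execution: total = 12
12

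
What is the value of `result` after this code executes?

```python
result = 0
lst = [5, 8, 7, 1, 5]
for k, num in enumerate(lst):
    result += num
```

Let's trace through this code step by step.

Initialize: result = 0
Initialize: lst = [5, 8, 7, 1, 5]
Entering loop: for k, num in enumerate(lst):

After execution: result = 26
26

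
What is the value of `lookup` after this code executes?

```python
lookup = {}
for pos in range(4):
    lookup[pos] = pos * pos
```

Let's trace through this code step by step.

Initialize: lookup = {}
Entering loop: for pos in range(4):

After execution: lookup = {0: 0, 1: 1, 2: 4, 3: 9}
{0: 0, 1: 1, 2: 4, 3: 9}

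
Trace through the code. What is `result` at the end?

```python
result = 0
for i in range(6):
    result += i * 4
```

Let's trace through this code step by step.

Initialize: result = 0
Entering loop: for i in range(6):

After execution: result = 60
60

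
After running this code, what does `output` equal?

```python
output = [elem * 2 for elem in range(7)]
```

Let's trace through this code step by step.

Initialize: output = [elem * 2 for elem in range(7)]

After execution: output = [0, 2, 4, 6, 8, 10, 12]
[0, 2, 4, 6, 8, 10, 12]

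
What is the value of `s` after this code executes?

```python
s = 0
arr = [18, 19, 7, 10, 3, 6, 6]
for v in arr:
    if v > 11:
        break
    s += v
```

Let's trace through this code step by step.

Initialize: s = 0
Initialize: arr = [18, 19, 7, 10, 3, 6, 6]
Entering loop: for v in arr:

After execution: s = 0
0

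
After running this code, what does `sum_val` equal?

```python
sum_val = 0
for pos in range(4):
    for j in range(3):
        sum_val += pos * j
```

Let's trace through this code step by step.

Initialize: sum_val = 0
Entering loop: for pos in range(4):

After execution: sum_val = 18
18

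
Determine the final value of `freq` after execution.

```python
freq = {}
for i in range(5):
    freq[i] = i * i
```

Let's trace through this code step by step.

Initialize: freq = {}
Entering loop: for i in range(5):

After execution: freq = {0: 0, 1: 1, 2: 4, 3: 9, 4: 16}
{0: 0, 1: 1, 2: 4, 3: 9, 4: 16}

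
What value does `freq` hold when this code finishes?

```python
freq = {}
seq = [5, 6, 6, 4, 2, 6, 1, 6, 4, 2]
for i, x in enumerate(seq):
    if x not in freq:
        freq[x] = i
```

Let's trace through this code step by step.

Initialize: freq = {}
Initialize: seq = [5, 6, 6, 4, 2, 6, 1, 6, 4, 2]
Entering loop: for i, x in enumerate(seq):

After execution: freq = {5: 0, 6: 1, 4: 3, 2: 4, 1: 6}
{5: 0, 6: 1, 4: 3, 2: 4, 1: 6}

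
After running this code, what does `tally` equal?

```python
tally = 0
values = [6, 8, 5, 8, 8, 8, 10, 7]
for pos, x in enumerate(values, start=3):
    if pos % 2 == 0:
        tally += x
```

Let's trace through this code step by step.

Initialize: tally = 0
Initialize: values = [6, 8, 5, 8, 8, 8, 10, 7]
Entering loop: for pos, x in enumerate(values, start=3):

After execution: tally = 31
31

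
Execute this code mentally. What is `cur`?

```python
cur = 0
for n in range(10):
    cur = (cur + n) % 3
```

Let's trace through this code step by step.

Initialize: cur = 0
Entering loop: for n in range(10):

After execution: cur = 0
0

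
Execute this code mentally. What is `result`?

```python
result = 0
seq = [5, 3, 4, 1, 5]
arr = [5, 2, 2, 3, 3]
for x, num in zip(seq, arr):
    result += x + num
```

Let's trace through this code step by step.

Initialize: result = 0
Initialize: seq = [5, 3, 4, 1, 5]
Initialize: arr = [5, 2, 2, 3, 3]
Entering loop: for x, num in zip(seq, arr):

After execution: result = 33
33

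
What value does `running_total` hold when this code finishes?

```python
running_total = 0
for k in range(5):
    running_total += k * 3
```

Let's trace through this code step by step.

Initialize: running_total = 0
Entering loop: for k in range(5):

After execution: running_total = 30
30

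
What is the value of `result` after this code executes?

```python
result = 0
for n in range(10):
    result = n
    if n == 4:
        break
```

Let's trace through this code step by step.

Initialize: result = 0
Entering loop: for n in range(10):

After execution: result = 4
4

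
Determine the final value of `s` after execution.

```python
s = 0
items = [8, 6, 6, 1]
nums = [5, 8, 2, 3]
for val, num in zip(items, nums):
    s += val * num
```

Let's trace through this code step by step.

Initialize: s = 0
Initialize: items = [8, 6, 6, 1]
Initialize: nums = [5, 8, 2, 3]
Entering loop: for val, num in zip(items, nums):

After execution: s = 103
103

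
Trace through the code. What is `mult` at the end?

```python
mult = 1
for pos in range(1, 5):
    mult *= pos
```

Let's trace through this code step by step.

Initialize: mult = 1
Entering loop: for pos in range(1, 5):

After execution: mult = 24
24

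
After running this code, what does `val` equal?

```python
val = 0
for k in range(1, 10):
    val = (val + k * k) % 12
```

Let's trace through this code step by step.

Initialize: val = 0
Entering loop: for k in range(1, 10):

After execution: val = 9
9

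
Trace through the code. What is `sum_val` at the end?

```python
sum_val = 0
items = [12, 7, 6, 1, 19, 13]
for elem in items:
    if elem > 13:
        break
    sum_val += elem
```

Let's trace through this code step by step.

Initialize: sum_val = 0
Initialize: items = [12, 7, 6, 1, 19, 13]
Entering loop: for elem in items:

After execution: sum_val = 26
26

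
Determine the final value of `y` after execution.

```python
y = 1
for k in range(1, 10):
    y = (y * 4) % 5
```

Let's trace through this code step by step.

Initialize: y = 1
Entering loop: for k in range(1, 10):

After execution: y = 4
4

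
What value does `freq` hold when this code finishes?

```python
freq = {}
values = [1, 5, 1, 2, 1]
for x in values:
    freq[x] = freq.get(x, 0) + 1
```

Let's trace through this code step by step.

Initialize: freq = {}
Initialize: values = [1, 5, 1, 2, 1]
Entering loop: for x in values:

After execution: freq = {1: 3, 5: 1, 2: 1}
{1: 3, 5: 1, 2: 1}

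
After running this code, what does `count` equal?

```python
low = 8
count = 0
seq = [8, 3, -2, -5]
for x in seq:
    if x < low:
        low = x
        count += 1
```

Let's trace through this code step by step.

Initialize: low = 8
Initialize: count = 0
Initialize: seq = [8, 3, -2, -5]
Entering loop: for x in seq:

After execution: count = 3
3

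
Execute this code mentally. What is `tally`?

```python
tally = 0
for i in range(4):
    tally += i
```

Let's trace through this code step by step.

Initialize: tally = 0
Entering loop: for i in range(4):

After execution: tally = 6
6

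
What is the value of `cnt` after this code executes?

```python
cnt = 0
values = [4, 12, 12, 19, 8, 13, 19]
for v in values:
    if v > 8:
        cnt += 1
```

Let's trace through this code step by step.

Initialize: cnt = 0
Initialize: values = [4, 12, 12, 19, 8, 13, 19]
Entering loop: for v in values:

After execution: cnt = 5
5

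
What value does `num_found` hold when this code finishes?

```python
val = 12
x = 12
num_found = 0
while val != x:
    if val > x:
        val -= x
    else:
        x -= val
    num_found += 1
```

Let's trace through this code step by step.

Initialize: val = 12
Initialize: x = 12
Initialize: num_found = 0
Entering loop: while val != x:

After execution: num_found = 0
0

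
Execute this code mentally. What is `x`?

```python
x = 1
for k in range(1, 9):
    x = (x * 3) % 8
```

Let's trace through this code step by step.

Initialize: x = 1
Entering loop: for k in range(1, 9):

After execution: x = 1
1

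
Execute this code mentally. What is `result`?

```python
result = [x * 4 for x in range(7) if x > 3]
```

Let's trace through this code step by step.

Initialize: result = [x * 4 for x in range(7) if x > 3]

After execution: result = [16, 20, 24]
[16, 20, 24]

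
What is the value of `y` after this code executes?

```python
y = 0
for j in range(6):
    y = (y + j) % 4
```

Let's trace through this code step by step.

Initialize: y = 0
Entering loop: for j in range(6):

After execution: y = 3
3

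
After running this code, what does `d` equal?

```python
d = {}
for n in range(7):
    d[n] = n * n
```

Let's trace through this code step by step.

Initialize: d = {}
Entering loop: for n in range(7):

After execution: d = {0: 0, 1: 1, 2: 4, 3: 9, 4: 16, 5: 25, 6: 36}
{0: 0, 1: 1, 2: 4, 3: 9, 4: 16, 5: 25, 6: 36}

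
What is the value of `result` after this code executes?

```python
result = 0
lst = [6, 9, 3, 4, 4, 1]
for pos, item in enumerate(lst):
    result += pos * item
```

Let's trace through this code step by step.

Initialize: result = 0
Initialize: lst = [6, 9, 3, 4, 4, 1]
Entering loop: for pos, item in enumerate(lst):

After execution: result = 48
48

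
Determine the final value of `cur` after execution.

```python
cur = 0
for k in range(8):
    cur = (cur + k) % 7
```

Let's trace through this code step by step.

Initialize: cur = 0
Entering loop: for k in range(8):

After execution: cur = 0
0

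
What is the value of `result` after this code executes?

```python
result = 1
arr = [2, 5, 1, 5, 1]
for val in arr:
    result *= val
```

Let's trace through this code step by step.

Initialize: result = 1
Initialize: arr = [2, 5, 1, 5, 1]
Entering loop: for val in arr:

After execution: result = 50
50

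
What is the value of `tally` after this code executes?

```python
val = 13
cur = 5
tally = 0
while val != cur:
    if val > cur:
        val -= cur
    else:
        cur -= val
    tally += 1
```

Let's trace through this code step by step.

Initialize: val = 13
Initialize: cur = 5
Initialize: tally = 0
Entering loop: while val != cur:

After execution: tally = 5
5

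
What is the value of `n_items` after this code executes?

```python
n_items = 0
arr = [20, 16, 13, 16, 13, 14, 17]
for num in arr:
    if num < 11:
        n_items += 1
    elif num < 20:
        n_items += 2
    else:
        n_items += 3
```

Let's trace through this code step by step.

Initialize: n_items = 0
Initialize: arr = [20, 16, 13, 16, 13, 14, 17]
Entering loop: for num in arr:

After execution: n_items = 15
15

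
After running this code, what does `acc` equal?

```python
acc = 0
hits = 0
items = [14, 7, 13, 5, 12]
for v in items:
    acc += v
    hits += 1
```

Let's trace through this code step by step.

Initialize: acc = 0
Initialize: hits = 0
Initialize: items = [14, 7, 13, 5, 12]
Entering loop: for v in items:

After execution: acc = 51
51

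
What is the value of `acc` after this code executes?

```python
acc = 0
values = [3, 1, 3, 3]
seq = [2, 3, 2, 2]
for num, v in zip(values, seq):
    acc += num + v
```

Let's trace through this code step by step.

Initialize: acc = 0
Initialize: values = [3, 1, 3, 3]
Initialize: seq = [2, 3, 2, 2]
Entering loop: for num, v in zip(values, seq):

After execution: acc = 19
19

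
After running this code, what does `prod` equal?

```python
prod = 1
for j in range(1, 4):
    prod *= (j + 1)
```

Let's trace through this code step by step.

Initialize: prod = 1
Entering loop: for j in range(1, 4):

After execution: prod = 24
24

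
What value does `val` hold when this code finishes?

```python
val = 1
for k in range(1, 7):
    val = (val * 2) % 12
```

Let's trace through this code step by step.

Initialize: val = 1
Entering loop: for k in range(1, 7):

After execution: val = 4
4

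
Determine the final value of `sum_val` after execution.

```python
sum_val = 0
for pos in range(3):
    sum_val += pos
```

Let's trace through this code step by step.

Initialize: sum_val = 0
Entering loop: for pos in range(3):

After execution: sum_val = 3
3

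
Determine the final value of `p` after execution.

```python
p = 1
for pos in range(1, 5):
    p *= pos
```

Let's trace through this code step by step.

Initialize: p = 1
Entering loop: for pos in range(1, 5):

After execution: p = 24
24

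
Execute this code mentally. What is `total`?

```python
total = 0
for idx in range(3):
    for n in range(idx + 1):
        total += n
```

Let's trace through this code step by step.

Initialize: total = 0
Entering loop: for idx in range(3):

After execution: total = 4
4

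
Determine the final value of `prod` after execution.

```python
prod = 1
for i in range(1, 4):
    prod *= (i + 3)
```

Let's trace through this code step by step.

Initialize: prod = 1
Entering loop: for i in range(1, 4):

After execution: prod = 120
120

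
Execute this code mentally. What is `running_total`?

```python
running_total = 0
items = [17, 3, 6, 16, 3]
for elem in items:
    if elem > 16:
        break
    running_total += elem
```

Let's trace through this code step by step.

Initialize: running_total = 0
Initialize: items = [17, 3, 6, 16, 3]
Entering loop: for elem in items:

After execution: running_total = 0
0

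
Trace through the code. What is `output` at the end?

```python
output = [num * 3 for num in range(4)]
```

Let's trace through this code step by step.

Initialize: output = [num * 3 for num in range(4)]

After execution: output = [0, 3, 6, 9]
[0, 3, 6, 9]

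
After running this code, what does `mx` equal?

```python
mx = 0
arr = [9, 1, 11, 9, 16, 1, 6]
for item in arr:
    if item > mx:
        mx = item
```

Let's trace through this code step by step.

Initialize: mx = 0
Initialize: arr = [9, 1, 11, 9, 16, 1, 6]
Entering loop: for item in arr:

After execution: mx = 16
16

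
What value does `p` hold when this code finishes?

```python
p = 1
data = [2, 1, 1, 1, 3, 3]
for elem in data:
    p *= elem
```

Let's trace through this code step by step.

Initialize: p = 1
Initialize: data = [2, 1, 1, 1, 3, 3]
Entering loop: for elem in data:

After execution: p = 18
18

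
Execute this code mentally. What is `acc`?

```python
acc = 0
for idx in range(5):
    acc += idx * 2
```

Let's trace through this code step by step.

Initialize: acc = 0
Entering loop: for idx in range(5):

After execution: acc = 20
20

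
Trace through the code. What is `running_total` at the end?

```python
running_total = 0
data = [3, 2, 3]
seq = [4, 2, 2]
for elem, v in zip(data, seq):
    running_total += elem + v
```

Let's trace through this code step by step.

Initialize: running_total = 0
Initialize: data = [3, 2, 3]
Initialize: seq = [4, 2, 2]
Entering loop: for elem, v in zip(data, seq):

After execution: running_total = 16
16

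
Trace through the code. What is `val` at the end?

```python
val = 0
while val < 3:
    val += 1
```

Let's trace through this code step by step.

Initialize: val = 0
Entering loop: while val < 3:

After execution: val = 3
3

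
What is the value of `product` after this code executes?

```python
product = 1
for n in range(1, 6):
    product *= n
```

Let's trace through this code step by step.

Initialize: product = 1
Entering loop: for n in range(1, 6):

After execution: product = 120
120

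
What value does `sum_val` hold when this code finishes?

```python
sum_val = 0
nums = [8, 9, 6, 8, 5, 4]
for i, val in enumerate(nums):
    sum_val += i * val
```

Let's trace through this code step by step.

Initialize: sum_val = 0
Initialize: nums = [8, 9, 6, 8, 5, 4]
Entering loop: for i, val in enumerate(nums):

After execution: sum_val = 85
85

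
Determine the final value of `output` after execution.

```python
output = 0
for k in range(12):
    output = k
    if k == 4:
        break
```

Let's trace through this code step by step.

Initialize: output = 0
Entering loop: for k in range(12):

After execution: output = 4
4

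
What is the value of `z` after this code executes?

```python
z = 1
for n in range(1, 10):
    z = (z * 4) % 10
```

Let's trace through this code step by step.

Initialize: z = 1
Entering loop: for n in range(1, 10):

After execution: z = 4
4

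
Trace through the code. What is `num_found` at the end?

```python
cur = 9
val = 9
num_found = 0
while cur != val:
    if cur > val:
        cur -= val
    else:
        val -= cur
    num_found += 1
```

Let's trace through this code step by step.

Initialize: cur = 9
Initialize: val = 9
Initialize: num_found = 0
Entering loop: while cur != val:

After execution: num_found = 0
0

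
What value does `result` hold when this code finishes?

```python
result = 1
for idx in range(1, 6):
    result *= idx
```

Let's trace through this code step by step.

Initialize: result = 1
Entering loop: for idx in range(1, 6):

After execution: result = 120
120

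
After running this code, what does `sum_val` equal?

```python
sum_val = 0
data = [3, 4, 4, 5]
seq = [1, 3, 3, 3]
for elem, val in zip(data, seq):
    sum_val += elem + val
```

Let's trace through this code step by step.

Initialize: sum_val = 0
Initialize: data = [3, 4, 4, 5]
Initialize: seq = [1, 3, 3, 3]
Entering loop: for elem, val in zip(data, seq):

After execution: sum_val = 26
26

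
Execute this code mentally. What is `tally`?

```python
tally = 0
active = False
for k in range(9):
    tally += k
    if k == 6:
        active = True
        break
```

Let's trace through this code step by step.

Initialize: tally = 0
Initialize: active = False
Entering loop: for k in range(9):

After execution: tally = 21
21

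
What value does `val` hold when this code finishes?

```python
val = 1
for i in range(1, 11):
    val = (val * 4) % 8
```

Let's trace through this code step by step.

Initialize: val = 1
Entering loop: for i in range(1, 11):

After execution: val = 0
0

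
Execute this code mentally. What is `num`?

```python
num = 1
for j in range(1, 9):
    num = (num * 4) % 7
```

Let's trace through this code step by step.

Initialize: num = 1
Entering loop: for j in range(1, 9):

After execution: num = 2
2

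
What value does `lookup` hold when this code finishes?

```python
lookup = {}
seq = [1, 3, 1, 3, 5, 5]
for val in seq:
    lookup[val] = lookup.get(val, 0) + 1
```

Let's trace through this code step by step.

Initialize: lookup = {}
Initialize: seq = [1, 3, 1, 3, 5, 5]
Entering loop: for val in seq:

After execution: lookup = {1: 2, 3: 2, 5: 2}
{1: 2, 3: 2, 5: 2}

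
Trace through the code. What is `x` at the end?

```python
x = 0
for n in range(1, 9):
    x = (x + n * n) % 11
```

Let's trace through this code step by step.

Initialize: x = 0
Entering loop: for n in range(1, 9):

After execution: x = 6
6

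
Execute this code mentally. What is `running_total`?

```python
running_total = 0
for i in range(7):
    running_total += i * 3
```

Let's trace through this code step by step.

Initialize: running_total = 0
Entering loop: for i in range(7):

After execution: running_total = 63
63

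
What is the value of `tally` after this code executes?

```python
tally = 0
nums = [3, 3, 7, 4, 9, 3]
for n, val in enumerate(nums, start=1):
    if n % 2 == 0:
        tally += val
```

Let's trace through this code step by step.

Initialize: tally = 0
Initialize: nums = [3, 3, 7, 4, 9, 3]
Entering loop: for n, val in enumerate(nums, start=1):

After execution: tally = 10
10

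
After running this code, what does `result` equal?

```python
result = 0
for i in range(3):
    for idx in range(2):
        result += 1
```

Let's trace through this code step by step.

Initialize: result = 0
Entering loop: for i in range(3):

After execution: result = 6
6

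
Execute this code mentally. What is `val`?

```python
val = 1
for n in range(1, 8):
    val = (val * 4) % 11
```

Let's trace through this code step by step.

Initialize: val = 1
Entering loop: for n in range(1, 8):

After execution: val = 5
5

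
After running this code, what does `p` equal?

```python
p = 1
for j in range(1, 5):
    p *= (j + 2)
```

Let's trace through this code step by step.

Initialize: p = 1
Entering loop: for j in range(1, 5):

After execution: p = 360
360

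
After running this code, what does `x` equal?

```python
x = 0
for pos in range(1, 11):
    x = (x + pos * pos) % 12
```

Let's trace through this code step by step.

Initialize: x = 0
Entering loop: for pos in range(1, 11):

After execution: x = 1
1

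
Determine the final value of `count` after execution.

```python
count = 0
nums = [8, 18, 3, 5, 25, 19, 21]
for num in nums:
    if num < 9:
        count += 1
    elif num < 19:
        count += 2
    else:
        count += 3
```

Let's trace through this code step by step.

Initialize: count = 0
Initialize: nums = [8, 18, 3, 5, 25, 19, 21]
Entering loop: for num in nums:

After execution: count = 14
14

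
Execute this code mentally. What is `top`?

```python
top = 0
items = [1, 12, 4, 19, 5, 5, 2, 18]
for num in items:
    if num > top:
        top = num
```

Let's trace through this code step by step.

Initialize: top = 0
Initialize: items = [1, 12, 4, 19, 5, 5, 2, 18]
Entering loop: for num in items:

After execution: top = 19
19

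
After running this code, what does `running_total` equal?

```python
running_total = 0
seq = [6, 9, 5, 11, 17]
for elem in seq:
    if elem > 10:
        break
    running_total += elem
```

Let's trace through this code step by step.

Initialize: running_total = 0
Initialize: seq = [6, 9, 5, 11, 17]
Entering loop: for elem in seq:

After execution: running_total = 20
20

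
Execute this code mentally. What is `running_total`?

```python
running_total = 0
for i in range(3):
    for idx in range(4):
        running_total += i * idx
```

Let's trace through this code step by step.

Initialize: running_total = 0
Entering loop: for i in range(3):

After execution: running_total = 18
18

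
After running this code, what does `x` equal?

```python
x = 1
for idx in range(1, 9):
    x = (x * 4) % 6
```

Let's trace through this code step by step.

Initialize: x = 1
Entering loop: for idx in range(1, 9):

After execution: x = 4
4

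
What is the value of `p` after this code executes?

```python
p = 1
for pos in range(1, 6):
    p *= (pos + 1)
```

Let's trace through this code step by step.

Initialize: p = 1
Entering loop: for pos in range(1, 6):

After execution: p = 720
720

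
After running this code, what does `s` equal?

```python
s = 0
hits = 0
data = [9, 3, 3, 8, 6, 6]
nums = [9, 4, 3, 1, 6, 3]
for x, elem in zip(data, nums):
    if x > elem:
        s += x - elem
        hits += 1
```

Let's trace through this code step by step.

Initialize: s = 0
Initialize: hits = 0
Initialize: data = [9, 3, 3, 8, 6, 6]
Initialize: nums = [9, 4, 3, 1, 6, 3]
Entering loop: for x, elem in zip(data, nums):

After execution: s = 10
10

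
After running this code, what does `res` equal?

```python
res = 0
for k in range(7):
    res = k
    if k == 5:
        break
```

Let's trace through this code step by step.

Initialize: res = 0
Entering loop: for k in range(7):

After execution: res = 5
5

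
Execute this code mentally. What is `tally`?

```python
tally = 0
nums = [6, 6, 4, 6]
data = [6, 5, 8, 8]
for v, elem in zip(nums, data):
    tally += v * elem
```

Let's trace through this code step by step.

Initialize: tally = 0
Initialize: nums = [6, 6, 4, 6]
Initialize: data = [6, 5, 8, 8]
Entering loop: for v, elem in zip(nums, data):

After execution: tally = 146
146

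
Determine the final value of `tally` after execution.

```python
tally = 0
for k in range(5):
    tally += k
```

Let's trace through this code step by step.

Initialize: tally = 0
Entering loop: for k in range(5):

After execution: tally = 10
10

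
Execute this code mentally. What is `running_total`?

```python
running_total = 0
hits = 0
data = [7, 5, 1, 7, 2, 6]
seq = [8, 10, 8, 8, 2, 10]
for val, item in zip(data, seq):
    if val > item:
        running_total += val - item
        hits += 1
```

Let's trace through this code step by step.

Initialize: running_total = 0
Initialize: hits = 0
Initialize: data = [7, 5, 1, 7, 2, 6]
Initialize: seq = [8, 10, 8, 8, 2, 10]
Entering loop: for val, item in zip(data, seq):

After execution: running_total = 0
0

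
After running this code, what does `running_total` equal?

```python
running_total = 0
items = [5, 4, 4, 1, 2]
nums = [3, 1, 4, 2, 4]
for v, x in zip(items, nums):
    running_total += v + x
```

Let's trace through this code step by step.

Initialize: running_total = 0
Initialize: items = [5, 4, 4, 1, 2]
Initialize: nums = [3, 1, 4, 2, 4]
Entering loop: for v, x in zip(items, nums):

After execution: running_total = 30
30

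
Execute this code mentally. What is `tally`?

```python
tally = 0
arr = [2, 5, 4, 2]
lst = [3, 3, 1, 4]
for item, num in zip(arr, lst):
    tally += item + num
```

Let's trace through this code step by step.

Initialize: tally = 0
Initialize: arr = [2, 5, 4, 2]
Initialize: lst = [3, 3, 1, 4]
Entering loop: for item, num in zip(arr, lst):

After execution: tally = 24
24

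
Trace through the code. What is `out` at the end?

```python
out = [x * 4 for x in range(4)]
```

Let's trace through this code step by step.

Initialize: out = [x * 4 for x in range(4)]

After execution: out = [0, 4, 8, 12]
[0, 4, 8, 12]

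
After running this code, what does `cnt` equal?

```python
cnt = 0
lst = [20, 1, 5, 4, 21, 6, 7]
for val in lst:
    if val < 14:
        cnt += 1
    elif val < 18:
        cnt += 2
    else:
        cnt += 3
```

Let's trace through this code step by step.

Initialize: cnt = 0
Initialize: lst = [20, 1, 5, 4, 21, 6, 7]
Entering loop: for val in lst:

After execution: cnt = 11
11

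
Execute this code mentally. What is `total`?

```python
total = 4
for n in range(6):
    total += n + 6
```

Let's trace through this code step by step.

Initialize: total = 4
Entering loop: for n in range(6):

After execution: total = 55
55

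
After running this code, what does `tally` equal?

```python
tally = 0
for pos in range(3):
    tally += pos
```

Let's trace through this code step by step.

Initialize: tally = 0
Entering loop: for pos in range(3):

After execution: tally = 3
3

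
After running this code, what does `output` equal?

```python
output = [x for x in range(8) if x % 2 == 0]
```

Let's trace through this code step by step.

Initialize: output = [x for x in range(8) if x % 2 == 0]

After execution: output = [0, 2, 4, 6]
[0, 2, 4, 6]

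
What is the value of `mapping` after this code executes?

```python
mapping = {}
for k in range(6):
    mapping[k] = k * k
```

Let's trace through this code step by step.

Initialize: mapping = {}
Entering loop: for k in range(6):

After execution: mapping = {0: 0, 1: 1, 2: 4, 3: 9, 4: 16, 5: 25}
{0: 0, 1: 1, 2: 4, 3: 9, 4: 16, 5: 25}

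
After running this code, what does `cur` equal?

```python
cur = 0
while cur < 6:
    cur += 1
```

Let's trace through this code step by step.

Initialize: cur = 0
Entering loop: while cur < 6:

After execution: cur = 6
6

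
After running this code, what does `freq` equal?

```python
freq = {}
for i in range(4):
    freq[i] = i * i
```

Let's trace through this code step by step.

Initialize: freq = {}
Entering loop: for i in range(4):

After execution: freq = {0: 0, 1: 1, 2: 4, 3: 9}
{0: 0, 1: 1, 2: 4, 3: 9}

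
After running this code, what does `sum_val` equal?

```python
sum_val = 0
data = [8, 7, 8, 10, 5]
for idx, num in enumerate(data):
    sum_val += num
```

Let's trace through this code step by step.

Initialize: sum_val = 0
Initialize: data = [8, 7, 8, 10, 5]
Entering loop: for idx, num in enumerate(data):

After execution: sum_val = 38
38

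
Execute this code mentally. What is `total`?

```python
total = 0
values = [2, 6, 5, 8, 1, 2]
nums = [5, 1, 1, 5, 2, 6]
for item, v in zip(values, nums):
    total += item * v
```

Let's trace through this code step by step.

Initialize: total = 0
Initialize: values = [2, 6, 5, 8, 1, 2]
Initialize: nums = [5, 1, 1, 5, 2, 6]
Entering loop: for item, v in zip(values, nums):

After execution: total = 75
75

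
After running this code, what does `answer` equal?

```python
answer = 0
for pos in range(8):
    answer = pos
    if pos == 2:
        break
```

Let's trace through this code step by step.

Initialize: answer = 0
Entering loop: for pos in range(8):

After execution: answer = 2
2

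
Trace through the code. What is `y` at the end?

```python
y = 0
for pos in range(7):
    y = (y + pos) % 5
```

Let's trace through this code step by step.

Initialize: y = 0
Entering loop: for pos in range(7):

After execution: y = 1
1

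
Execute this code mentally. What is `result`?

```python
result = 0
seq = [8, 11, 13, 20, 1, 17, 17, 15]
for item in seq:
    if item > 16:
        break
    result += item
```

Let's trace through this code step by step.

Initialize: result = 0
Initialize: seq = [8, 11, 13, 20, 1, 17, 17, 15]
Entering loop: for item in seq:

After execution: result = 32
32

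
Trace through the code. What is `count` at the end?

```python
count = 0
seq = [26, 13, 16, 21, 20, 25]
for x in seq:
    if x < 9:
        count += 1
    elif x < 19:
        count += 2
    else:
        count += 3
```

Let's trace through this code step by step.

Initialize: count = 0
Initialize: seq = [26, 13, 16, 21, 20, 25]
Entering loop: for x in seq:

After execution: count = 16
16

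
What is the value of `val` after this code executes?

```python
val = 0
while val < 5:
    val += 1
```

Let's trace through this code step by step.

Initialize: val = 0
Entering loop: while val < 5:

After execution: val = 5
5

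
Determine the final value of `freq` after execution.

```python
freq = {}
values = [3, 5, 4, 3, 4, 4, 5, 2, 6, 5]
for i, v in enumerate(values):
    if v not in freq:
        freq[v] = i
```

Let's trace through this code step by step.

Initialize: freq = {}
Initialize: values = [3, 5, 4, 3, 4, 4, 5, 2, 6, 5]
Entering loop: for i, v in enumerate(values):

After execution: freq = {3: 0, 5: 1, 4: 2, 2: 7, 6: 8}
{3: 0, 5: 1, 4: 2, 2: 7, 6: 8}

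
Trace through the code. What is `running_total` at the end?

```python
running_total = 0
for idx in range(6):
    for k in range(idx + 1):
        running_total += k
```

Let's trace through this code step by step.

Initialize: running_total = 0
Entering loop: for idx in range(6):

After execution: running_total = 35
35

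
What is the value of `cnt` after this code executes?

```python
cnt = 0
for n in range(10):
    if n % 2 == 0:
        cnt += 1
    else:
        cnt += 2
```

Let's trace through this code step by step.

Initialize: cnt = 0
Entering loop: for n in range(10):

After execution: cnt = 15
15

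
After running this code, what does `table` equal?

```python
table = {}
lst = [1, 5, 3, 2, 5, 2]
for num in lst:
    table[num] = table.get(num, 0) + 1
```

Let's trace through this code step by step.

Initialize: table = {}
Initialize: lst = [1, 5, 3, 2, 5, 2]
Entering loop: for num in lst:

After execution: table = {1: 1, 5: 2, 3: 1, 2: 2}
{1: 1, 5: 2, 3: 1, 2: 2}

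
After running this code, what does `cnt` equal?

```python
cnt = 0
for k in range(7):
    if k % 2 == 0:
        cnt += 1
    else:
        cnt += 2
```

Let's trace through this code step by step.

Initialize: cnt = 0
Entering loop: for k in range(7):

After execution: cnt = 10
10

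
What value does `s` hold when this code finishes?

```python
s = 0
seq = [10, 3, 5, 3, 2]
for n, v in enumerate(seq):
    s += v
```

Let's trace through this code step by step.

Initialize: s = 0
Initialize: seq = [10, 3, 5, 3, 2]
Entering loop: for n, v in enumerate(seq):

After execution: s = 23
23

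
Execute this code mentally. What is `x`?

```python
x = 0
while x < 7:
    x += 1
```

Let's trace through this code step by step.

Initialize: x = 0
Entering loop: while x < 7:

After execution: x = 7
7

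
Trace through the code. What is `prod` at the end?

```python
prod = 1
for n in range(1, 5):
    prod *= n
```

Let's trace through this code step by step.

Initialize: prod = 1
Entering loop: for n in range(1, 5):

After execution: prod = 24
24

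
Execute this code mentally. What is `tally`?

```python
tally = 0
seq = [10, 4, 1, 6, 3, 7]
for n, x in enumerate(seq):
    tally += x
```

Let's trace through this code step by step.

Initialize: tally = 0
Initialize: seq = [10, 4, 1, 6, 3, 7]
Entering loop: for n, x in enumerate(seq):

After execution: tally = 31
31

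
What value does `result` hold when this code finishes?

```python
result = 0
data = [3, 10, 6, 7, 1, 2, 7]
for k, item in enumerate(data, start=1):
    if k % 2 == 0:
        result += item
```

Let's trace through this code step by step.

Initialize: result = 0
Initialize: data = [3, 10, 6, 7, 1, 2, 7]
Entering loop: for k, item in enumerate(data, start=1):

After execution: result = 19
19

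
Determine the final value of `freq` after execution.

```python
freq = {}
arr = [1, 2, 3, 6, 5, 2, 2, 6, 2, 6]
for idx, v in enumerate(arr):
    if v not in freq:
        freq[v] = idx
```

Let's trace through this code step by step.

Initialize: freq = {}
Initialize: arr = [1, 2, 3, 6, 5, 2, 2, 6, 2, 6]
Entering loop: for idx, v in enumerate(arr):

After execution: freq = {1: 0, 2: 1, 3: 2, 6: 3, 5: 4}
{1: 0, 2: 1, 3: 2, 6: 3, 5: 4}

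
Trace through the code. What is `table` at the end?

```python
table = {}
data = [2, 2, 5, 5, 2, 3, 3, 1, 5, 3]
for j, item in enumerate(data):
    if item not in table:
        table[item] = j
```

Let's trace through this code step by step.

Initialize: table = {}
Initialize: data = [2, 2, 5, 5, 2, 3, 3, 1, 5, 3]
Entering loop: for j, item in enumerate(data):

After execution: table = {2: 0, 5: 2, 3: 5, 1: 7}
{2: 0, 5: 2, 3: 5, 1: 7}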